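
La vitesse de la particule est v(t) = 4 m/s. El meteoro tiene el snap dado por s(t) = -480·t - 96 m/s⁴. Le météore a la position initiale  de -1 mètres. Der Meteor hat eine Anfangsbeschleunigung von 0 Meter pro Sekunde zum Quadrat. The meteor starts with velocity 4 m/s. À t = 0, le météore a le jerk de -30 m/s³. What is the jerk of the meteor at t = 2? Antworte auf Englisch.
We must find the antiderivative of our snap equation s(t) = -480·t - 96 1 time. The integral of snap, with j(0) = -30, gives jerk: j(t) = -240·t^2 - 96·t - 30. We have jerk j(t) = -240·t^2 - 96·t - 30. Substituting t = 2: j(2) = -1182.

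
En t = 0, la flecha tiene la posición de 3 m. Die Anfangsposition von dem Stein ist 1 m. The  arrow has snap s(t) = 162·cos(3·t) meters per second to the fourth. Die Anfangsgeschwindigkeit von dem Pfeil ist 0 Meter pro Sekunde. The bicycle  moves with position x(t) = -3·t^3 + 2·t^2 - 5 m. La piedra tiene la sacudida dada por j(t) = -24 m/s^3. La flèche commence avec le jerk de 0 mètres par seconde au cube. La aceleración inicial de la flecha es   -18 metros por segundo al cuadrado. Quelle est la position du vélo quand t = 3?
De l'équation de la position x(t) = -3·t^3 + 2·t^2 - 5, nous substituons t = 3 pour obtenir x = -68.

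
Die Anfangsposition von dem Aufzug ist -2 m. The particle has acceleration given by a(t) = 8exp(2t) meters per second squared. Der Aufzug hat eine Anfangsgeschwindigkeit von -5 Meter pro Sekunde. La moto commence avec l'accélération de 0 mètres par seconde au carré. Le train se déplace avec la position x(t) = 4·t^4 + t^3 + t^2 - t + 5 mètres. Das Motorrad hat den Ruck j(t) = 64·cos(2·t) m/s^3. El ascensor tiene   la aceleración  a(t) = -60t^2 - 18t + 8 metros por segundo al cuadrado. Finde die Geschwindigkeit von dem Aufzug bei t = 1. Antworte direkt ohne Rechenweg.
Bei t = 1, v = -26.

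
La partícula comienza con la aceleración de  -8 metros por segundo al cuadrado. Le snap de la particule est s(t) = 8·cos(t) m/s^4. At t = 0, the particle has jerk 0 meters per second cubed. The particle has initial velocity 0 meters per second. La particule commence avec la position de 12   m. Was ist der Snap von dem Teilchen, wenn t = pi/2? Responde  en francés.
Nous avons le snap s(t) = 8·cos(t). En substituant t = pi/2: s(pi/2) = 0.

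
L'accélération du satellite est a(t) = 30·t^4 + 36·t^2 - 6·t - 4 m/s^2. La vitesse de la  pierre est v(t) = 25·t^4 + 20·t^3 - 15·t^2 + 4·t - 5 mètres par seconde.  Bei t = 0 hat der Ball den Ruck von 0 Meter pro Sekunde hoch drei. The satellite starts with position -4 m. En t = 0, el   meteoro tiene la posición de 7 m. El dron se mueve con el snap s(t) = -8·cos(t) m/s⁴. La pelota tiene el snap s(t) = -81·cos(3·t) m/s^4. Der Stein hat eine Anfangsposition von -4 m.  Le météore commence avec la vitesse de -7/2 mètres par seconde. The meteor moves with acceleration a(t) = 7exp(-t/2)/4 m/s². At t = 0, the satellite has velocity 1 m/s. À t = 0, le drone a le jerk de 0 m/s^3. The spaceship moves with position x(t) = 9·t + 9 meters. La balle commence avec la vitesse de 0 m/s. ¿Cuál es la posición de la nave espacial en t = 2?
Usando x(t) = 9·t + 9 y sustituyendo t = 2, encontramos x = 27.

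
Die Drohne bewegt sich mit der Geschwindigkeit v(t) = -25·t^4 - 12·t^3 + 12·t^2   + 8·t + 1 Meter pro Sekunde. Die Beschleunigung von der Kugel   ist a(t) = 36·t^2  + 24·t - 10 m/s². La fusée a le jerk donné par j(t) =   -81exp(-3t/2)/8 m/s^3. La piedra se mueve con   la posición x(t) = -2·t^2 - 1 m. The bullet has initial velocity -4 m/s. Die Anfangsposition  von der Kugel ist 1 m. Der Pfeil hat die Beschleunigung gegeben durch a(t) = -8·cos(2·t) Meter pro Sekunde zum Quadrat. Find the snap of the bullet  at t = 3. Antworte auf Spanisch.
Debemos derivar nuestra ecuación de la aceleración a(t) = 36·t^2 + 24·t - 10 2 veces. Tomando d/dt de a(t), encontramos j(t) = 72·t + 24. La derivada de la sacudida da el snap: s(t) = 72. De la ecuación del snap s(t) = 72, sustituimos t = 3 para obtener s = 72.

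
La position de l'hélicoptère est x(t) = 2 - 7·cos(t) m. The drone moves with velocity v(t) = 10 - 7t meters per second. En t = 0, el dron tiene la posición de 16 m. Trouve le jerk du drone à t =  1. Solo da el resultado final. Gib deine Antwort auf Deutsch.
Die Antwort ist 0.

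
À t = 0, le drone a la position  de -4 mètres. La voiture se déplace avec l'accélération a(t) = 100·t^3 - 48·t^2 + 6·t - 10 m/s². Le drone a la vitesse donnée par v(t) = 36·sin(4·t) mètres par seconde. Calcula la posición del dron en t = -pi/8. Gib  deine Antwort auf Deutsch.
Um dies zu lösen, müssen wir 1 Stammfunktion unserer Gleichung für die Geschwindigkeit v(t) = 36·sin(4·t) finden. Das Integral von der Geschwindigkeit, mit x(0) = -4, ergibt die Position: x(t) = 5 - 9·cos(4·t). Aus der Gleichung für die Position x(t) = 5 - 9·cos(4·t), setzen wir t = -pi/8 ein und erhalten x = 5.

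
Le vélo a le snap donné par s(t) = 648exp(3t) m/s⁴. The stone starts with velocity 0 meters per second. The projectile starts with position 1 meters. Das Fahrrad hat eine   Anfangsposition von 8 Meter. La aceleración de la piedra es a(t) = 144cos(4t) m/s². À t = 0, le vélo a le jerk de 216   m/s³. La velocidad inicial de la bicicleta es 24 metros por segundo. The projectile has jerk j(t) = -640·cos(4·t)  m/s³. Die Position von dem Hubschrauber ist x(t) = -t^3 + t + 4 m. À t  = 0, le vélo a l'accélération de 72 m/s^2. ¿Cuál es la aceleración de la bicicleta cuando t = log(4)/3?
Debemos encontrar la antiderivada de nuestra ecuación del snap s(t) = 648·exp(3·t) 2 veces. La antiderivada del snap, con j(0) = 216, da la sacudida: j(t) = 216·exp(3·t). La antiderivada de la sacudida, con a(0) = 72, da la aceleración: a(t) = 72·exp(3·t). De la ecuación de la aceleración a(t) = 72·exp(3·t), sustituimos t = log(4)/3 para obtener a = 288.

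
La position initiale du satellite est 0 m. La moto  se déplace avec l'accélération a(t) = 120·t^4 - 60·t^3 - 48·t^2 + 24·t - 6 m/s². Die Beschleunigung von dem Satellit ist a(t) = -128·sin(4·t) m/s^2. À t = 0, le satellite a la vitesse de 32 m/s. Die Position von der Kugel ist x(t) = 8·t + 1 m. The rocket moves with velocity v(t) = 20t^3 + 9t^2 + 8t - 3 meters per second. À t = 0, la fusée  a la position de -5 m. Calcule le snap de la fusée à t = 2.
En partant de la vitesse v(t) = 20·t^3 + 9·t^2 + 8·t - 3, nous prenons 3 dérivées. En prenant d/dt de v(t), nous trouvons a(t) = 60·t^2 + 18·t + 8. La dérivée de l'accélération donne le jerk: j(t) = 120·t + 18. En dérivant le jerk, nous obtenons le snap: s(t) = 120. Nous avons le snap s(t) = 120. En substituant t = 2: s(2) = 120.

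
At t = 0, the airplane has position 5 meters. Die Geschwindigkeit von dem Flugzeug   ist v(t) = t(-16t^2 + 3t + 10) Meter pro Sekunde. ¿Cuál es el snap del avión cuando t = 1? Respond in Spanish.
Para resolver esto, necesitamos tomar 3 derivadas de nuestra ecuación de la velocidad v(t) = t·(-16·t^2 + 3·t + 10). La derivada de la velocidad da la aceleración: a(t) = -16·t^2 + t·(3 - 32·t) + 3·t + 10. Tomando d/dt de a(t), encontramos j(t) = 6 - 96·t. La derivada de la sacudida da el snap: s(t) = -96. Usando s(t) = -96 y sustituyendo t = 1, encontramos s = -96.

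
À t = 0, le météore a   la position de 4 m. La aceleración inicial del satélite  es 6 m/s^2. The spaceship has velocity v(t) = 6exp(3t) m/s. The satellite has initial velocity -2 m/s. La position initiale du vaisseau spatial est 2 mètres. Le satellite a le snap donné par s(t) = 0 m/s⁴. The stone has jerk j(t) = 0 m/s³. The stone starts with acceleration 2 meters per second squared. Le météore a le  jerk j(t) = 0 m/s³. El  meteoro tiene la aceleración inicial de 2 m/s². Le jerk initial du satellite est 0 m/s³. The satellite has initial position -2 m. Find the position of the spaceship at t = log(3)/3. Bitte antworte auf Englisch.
To find the answer, we compute 1 integral of v(t) = 6·exp(3·t). Finding the integral of v(t) and using x(0) = 2: x(t) = 2·exp(3·t). Using x(t) = 2·exp(3·t) and substituting t = log(3)/3, we find x = 6.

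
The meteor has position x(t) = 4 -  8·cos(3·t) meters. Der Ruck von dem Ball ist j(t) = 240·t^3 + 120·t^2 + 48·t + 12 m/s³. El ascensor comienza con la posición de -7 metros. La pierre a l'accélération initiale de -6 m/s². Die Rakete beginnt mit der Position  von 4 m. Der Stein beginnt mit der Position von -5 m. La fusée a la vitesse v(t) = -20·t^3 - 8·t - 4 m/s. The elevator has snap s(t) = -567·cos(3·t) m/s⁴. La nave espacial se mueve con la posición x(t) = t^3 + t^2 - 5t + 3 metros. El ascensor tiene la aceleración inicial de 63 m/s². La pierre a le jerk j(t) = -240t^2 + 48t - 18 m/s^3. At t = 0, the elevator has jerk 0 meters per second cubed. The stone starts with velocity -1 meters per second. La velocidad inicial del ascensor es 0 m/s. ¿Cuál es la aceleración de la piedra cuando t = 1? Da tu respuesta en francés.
En partant du jerk j(t) = -240·t^2 + 48·t - 18, nous prenons 1 intégrale. En prenant ∫j(t)dt et en appliquant a(0) = -6, nous trouvons a(t) = -80·t^3 + 24·t^2 - 18·t - 6. De l'équation de l'accélération a(t) = -80·t^3 + 24·t^2 - 18·t - 6, nous substituons t = 1 pour obtenir a = -80.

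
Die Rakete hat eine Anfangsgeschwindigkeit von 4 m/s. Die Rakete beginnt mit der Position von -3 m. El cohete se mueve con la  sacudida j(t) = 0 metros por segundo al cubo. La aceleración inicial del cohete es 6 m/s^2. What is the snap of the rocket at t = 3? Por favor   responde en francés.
Nous devons dériver notre équation du jerk j(t) = 0 1 fois. En dérivant le jerk, nous obtenons le snap: s(t) = 0. De l'équation du snap s(t) = 0, nous substituons t = 3 pour obtenir s = 0.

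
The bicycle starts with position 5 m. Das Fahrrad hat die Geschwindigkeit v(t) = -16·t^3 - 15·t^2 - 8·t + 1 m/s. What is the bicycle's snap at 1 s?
To solve this, we need to take 3 derivatives of our velocity equation v(t) = -16·t^3 - 15·t^2 - 8·t + 1. Taking d/dt of v(t), we find a(t) = -48·t^2 - 30·t - 8. The derivative of acceleration gives jerk: j(t) = -96·t - 30. The derivative of jerk gives snap: s(t) = -96. We have snap s(t) = -96. Substituting t = 1: s(1) = -96.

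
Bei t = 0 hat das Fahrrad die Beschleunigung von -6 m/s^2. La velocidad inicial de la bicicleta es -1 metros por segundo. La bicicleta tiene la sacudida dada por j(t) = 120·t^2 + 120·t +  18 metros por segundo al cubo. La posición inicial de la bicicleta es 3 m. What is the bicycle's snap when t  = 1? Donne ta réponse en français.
Pour résoudre ceci, nous devons prendre 1 dérivée de notre équation du jerk j(t) = 120·t^2 + 120·t + 18. La dérivée du jerk donne le snap: s(t) = 240·t + 120. De l'équation du snap s(t) = 240·t + 120, nous substituons t = 1 pour obtenir s = 360.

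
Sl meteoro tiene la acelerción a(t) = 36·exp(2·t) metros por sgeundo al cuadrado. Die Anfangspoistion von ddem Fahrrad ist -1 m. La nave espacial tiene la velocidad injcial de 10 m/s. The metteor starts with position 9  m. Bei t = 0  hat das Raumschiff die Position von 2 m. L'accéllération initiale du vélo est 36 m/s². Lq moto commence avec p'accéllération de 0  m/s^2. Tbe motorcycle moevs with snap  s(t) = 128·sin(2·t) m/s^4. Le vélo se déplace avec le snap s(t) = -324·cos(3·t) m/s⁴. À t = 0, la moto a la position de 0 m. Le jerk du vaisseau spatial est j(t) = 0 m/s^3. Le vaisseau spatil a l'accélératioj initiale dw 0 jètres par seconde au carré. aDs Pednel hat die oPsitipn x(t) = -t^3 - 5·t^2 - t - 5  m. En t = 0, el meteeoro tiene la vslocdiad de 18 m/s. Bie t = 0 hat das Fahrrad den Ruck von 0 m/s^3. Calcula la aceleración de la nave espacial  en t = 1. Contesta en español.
Partiendo de la sacudida j(t) = 0, tomamos 1 antiderivada. La antiderivada de la sacudida, con a(0) = 0, da la aceleración: a(t) = 0. De la ecuación de la aceleración a(t) = 0, sustituimos t = 1 para obtener a = 0.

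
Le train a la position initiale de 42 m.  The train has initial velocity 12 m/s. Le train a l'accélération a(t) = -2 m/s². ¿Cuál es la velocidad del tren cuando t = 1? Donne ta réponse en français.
Pour résoudre ceci, nous devons prendre 1 intégrale de notre équation de l'accélération a(t) = -2. En intégrant l'accélération et en utilisant la condition initiale v(0) = 12, nous obtenons v(t) = 12 - 2·t. En utilisant v(t) = 12 - 2·t et en substituant t = 1, nous trouvons v = 10.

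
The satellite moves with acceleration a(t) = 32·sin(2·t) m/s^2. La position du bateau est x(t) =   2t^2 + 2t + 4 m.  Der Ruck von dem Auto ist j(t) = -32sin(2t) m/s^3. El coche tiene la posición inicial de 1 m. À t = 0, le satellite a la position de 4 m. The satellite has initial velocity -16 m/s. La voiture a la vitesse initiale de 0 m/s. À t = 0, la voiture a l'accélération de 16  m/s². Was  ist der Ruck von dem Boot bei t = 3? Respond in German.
Ausgehend von der Position x(t) = 2·t^2 + 2·t + 4, nehmen wir 3 Ableitungen. Durch Ableiten von der Position erhalten wir die Geschwindigkeit: v(t) = 4·t + 2. Die Ableitung von der Geschwindigkeit ergibt die Beschleunigung: a(t) = 4. Mit d/dt von a(t) finden wir j(t) = 0. Wir haben den Ruck j(t) = 0. Durch Einsetzen von t = 3: j(3) = 0.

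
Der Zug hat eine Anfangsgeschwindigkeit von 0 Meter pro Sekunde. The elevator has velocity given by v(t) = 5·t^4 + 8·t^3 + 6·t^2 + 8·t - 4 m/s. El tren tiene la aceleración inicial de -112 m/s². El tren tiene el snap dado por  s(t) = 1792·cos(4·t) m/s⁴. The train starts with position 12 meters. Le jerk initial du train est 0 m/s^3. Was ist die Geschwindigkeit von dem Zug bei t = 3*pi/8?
Um dies zu lösen, müssen wir 3 Integrale unserer Gleichung für den Snap s(t) = 1792·cos(4·t) finden. Das Integral von dem Snap ist der Ruck. Mit j(0) = 0 erhalten wir j(t) = 448·sin(4·t). Das Integral von dem Ruck ist die Beschleunigung. Mit a(0) = -112 erhalten wir a(t) = -112·cos(4·t). Mit ∫a(t)dt und Anwendung von v(0) = 0, finden wir v(t) = -28·sin(4·t). Mit v(t) = -28·sin(4·t) und Einsetzen von t = 3*pi/8, finden wir v = 28.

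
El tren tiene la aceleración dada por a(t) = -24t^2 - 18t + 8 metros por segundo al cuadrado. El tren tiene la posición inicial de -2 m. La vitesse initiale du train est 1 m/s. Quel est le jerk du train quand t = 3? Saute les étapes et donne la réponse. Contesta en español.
j(3) = -162.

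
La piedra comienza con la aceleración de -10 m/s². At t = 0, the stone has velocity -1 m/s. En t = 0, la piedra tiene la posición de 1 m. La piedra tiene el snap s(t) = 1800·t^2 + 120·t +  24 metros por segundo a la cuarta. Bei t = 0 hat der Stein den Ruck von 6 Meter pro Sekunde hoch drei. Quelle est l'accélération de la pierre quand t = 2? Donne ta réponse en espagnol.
Debemos encontrar la integral de nuestra ecuación del snap s(t) = 1800·t^2 + 120·t + 24 2 veces. La antiderivada del snap, con j(0) = 6, da la sacudida: j(t) = 600·t^3 + 60·t^2 + 24·t + 6. Tomando ∫j(t)dt y aplicando a(0) = -10, encontramos a(t) = 150·t^4 + 20·t^3 + 12·t^2 + 6·t - 10. Tenemos la aceleración a(t) = 150·t^4 + 20·t^3 + 12·t^2 + 6·t - 10. Sustituyendo t = 2: a(2) = 2610.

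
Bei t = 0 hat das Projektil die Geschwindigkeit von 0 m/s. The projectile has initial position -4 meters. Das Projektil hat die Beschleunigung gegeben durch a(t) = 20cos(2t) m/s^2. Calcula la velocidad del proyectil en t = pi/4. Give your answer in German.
Wir müssen das Integral unserer Gleichung für die Beschleunigung a(t) = 20·cos(2·t) 1-mal finden. Das Integral von der Beschleunigung, mit v(0) = 0, ergibt die Geschwindigkeit: v(t) = 10·sin(2·t). Wir haben die Geschwindigkeit v(t) = 10·sin(2·t). Durch Einsetzen von t = pi/4: v(pi/4) = 10.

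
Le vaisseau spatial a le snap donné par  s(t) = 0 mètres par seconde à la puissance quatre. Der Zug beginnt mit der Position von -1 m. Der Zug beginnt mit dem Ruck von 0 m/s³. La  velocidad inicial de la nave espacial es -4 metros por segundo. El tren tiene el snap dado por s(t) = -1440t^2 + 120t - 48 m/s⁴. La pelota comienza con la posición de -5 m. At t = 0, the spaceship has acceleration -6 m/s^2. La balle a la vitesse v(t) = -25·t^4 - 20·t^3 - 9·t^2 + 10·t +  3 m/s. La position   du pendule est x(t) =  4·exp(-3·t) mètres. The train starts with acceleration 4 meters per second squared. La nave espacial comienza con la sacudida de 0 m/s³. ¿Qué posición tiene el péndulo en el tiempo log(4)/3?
De la ecuación de la posición x(t) = 4·exp(-3·t), sustituimos t = log(4)/3 para obtener x = 1.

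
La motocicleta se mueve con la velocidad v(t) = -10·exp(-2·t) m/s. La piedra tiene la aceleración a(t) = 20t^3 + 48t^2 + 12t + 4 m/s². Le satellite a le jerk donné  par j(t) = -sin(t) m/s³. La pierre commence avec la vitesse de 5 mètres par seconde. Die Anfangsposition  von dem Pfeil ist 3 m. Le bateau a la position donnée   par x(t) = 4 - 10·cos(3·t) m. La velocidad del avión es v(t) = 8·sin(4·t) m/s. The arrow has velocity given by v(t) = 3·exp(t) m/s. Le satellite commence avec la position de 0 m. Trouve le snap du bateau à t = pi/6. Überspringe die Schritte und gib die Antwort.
La réponse est 0.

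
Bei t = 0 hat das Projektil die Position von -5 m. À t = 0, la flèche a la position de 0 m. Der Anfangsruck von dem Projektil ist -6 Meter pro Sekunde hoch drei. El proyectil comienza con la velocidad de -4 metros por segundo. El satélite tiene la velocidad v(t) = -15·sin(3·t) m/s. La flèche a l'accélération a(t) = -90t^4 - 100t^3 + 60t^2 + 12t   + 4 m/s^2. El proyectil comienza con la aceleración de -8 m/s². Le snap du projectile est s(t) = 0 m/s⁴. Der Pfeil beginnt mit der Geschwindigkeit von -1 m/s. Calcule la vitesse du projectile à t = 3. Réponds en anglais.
To solve this, we need to take 3 antiderivatives of our snap equation s(t) = 0. The antiderivative of snap is jerk. Using j(0) = -6, we get j(t) = -6. Finding the integral of j(t) and using a(0) = -8: a(t) = -6·t - 8. Integrating acceleration and using the initial condition v(0) = -4, we get v(t) = -3·t^2 - 8·t - 4. From the given velocity equation v(t) = -3·t^2 - 8·t - 4, we substitute t = 3 to get v = -55.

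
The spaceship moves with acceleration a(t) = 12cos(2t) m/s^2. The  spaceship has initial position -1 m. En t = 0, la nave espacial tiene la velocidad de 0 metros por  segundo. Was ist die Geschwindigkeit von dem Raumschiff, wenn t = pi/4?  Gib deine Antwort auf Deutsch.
Ausgehend von der Beschleunigung a(t) = 12·cos(2·t), nehmen wir 1 Stammfunktion. Das Integral von der Beschleunigung, mit v(0) = 0, ergibt die Geschwindigkeit: v(t) = 6·sin(2·t). Wir haben die Geschwindigkeit v(t) = 6·sin(2·t). Durch Einsetzen von t = pi/4: v(pi/4) = 6.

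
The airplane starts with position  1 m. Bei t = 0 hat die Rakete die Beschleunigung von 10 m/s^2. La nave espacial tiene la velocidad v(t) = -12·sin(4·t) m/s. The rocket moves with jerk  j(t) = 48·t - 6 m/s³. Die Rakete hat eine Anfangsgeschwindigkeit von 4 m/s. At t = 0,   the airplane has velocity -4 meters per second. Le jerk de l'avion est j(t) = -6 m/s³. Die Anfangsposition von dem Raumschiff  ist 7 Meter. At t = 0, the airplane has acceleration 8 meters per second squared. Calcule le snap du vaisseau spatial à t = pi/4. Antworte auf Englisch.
Starting from velocity v(t) = -12·sin(4·t), we take 3 derivatives. Differentiating velocity, we get acceleration: a(t) = -48·cos(4·t). Taking d/dt of a(t), we find j(t) = 192·sin(4·t). Taking d/dt of j(t), we find s(t) = 768·cos(4·t). From the given snap equation s(t) = 768·cos(4·t), we substitute t = pi/4 to get s = -768.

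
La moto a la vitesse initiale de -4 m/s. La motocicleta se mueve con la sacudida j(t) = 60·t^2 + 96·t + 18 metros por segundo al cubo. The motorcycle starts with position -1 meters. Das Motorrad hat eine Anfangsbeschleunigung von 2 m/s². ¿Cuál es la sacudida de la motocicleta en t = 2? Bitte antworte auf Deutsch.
Aus der Gleichung für den Ruck j(t) = 60·t^2 + 96·t + 18, setzen wir t = 2 ein und erhalten j = 450.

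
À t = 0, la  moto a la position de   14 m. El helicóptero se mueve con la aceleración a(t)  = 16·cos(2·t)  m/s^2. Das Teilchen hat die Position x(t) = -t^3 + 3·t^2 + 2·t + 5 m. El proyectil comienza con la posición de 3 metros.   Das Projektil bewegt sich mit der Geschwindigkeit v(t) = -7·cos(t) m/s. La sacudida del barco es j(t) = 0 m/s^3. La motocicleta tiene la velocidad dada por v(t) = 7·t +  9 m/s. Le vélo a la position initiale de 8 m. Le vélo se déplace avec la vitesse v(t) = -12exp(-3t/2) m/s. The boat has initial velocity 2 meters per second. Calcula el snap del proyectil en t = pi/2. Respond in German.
Ausgehend von der Geschwindigkeit v(t) = -7·cos(t), nehmen wir 3 Ableitungen. Mit d/dt von v(t) finden wir a(t) = 7·sin(t). Durch Ableiten von der Beschleunigung erhalten wir den Ruck: j(t) = 7·cos(t). Die Ableitung von dem Ruck ergibt den Snap: s(t) = -7·sin(t). Mit s(t) = -7·sin(t) und Einsetzen von t = pi/2, finden wir s = -7.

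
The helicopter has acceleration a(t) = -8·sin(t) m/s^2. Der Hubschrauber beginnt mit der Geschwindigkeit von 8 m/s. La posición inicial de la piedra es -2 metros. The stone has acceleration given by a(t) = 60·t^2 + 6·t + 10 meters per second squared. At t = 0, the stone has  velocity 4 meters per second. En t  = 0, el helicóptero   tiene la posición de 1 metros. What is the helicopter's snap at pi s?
We must differentiate our acceleration equation a(t) = -8·sin(t) 2 times. Taking d/dt of a(t), we find j(t) = -8·cos(t). The derivative of jerk gives snap: s(t) = 8·sin(t). We have snap s(t) = 8·sin(t). Substituting t = pi: s(pi) = 0.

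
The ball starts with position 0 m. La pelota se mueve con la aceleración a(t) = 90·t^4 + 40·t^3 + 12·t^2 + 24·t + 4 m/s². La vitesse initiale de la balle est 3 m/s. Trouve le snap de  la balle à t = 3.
En partant de l'accélération a(t) = 90·t^4 + 40·t^3 + 12·t^2 + 24·t + 4, nous prenons 2 dérivées. En prenant d/dt de a(t), nous trouvons j(t) = 360·t^3 + 120·t^2 + 24·t + 24. La dérivée du jerk donne le snap: s(t) = 1080·t^2 + 240·t + 24. De l'équation du snap s(t) = 1080·t^2 + 240·t + 24, nous substituons t = 3 pour obtenir s = 10464.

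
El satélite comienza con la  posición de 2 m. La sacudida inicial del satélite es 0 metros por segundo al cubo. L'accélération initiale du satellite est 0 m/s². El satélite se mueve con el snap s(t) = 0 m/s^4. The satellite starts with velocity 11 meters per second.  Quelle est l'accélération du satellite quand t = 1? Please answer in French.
En partant du snap s(t) = 0, nous prenons 2 intégrales. En prenant ∫s(t)dt et en appliquant j(0) = 0, nous trouvons j(t) = 0. En intégrant le jerk et en utilisant la condition initiale a(0) = 0, nous obtenons a(t) = 0. En utilisant a(t) = 0 et en substituant t = 1, nous trouvons a = 0.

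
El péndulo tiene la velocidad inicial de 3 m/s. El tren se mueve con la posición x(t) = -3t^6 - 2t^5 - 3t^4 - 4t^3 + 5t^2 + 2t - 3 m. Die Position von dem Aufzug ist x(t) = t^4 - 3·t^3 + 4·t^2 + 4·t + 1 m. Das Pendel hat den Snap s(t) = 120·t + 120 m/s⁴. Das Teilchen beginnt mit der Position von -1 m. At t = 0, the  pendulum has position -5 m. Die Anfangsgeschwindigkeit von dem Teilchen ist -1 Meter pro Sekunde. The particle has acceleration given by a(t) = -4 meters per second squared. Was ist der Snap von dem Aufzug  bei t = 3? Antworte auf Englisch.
To solve this, we need to take 4 derivatives of our position equation x(t) = t^4 - 3·t^3 + 4·t^2 + 4·t + 1. Taking d/dt of x(t), we find v(t) = 4·t^3 - 9·t^2 + 8·t + 4. Taking d/dt of v(t), we find a(t) = 12·t^2 - 18·t + 8. Taking d/dt of a(t), we find j(t) = 24·t - 18. Taking d/dt of j(t), we find s(t) = 24. We have snap s(t) = 24. Substituting t = 3: s(3) = 24.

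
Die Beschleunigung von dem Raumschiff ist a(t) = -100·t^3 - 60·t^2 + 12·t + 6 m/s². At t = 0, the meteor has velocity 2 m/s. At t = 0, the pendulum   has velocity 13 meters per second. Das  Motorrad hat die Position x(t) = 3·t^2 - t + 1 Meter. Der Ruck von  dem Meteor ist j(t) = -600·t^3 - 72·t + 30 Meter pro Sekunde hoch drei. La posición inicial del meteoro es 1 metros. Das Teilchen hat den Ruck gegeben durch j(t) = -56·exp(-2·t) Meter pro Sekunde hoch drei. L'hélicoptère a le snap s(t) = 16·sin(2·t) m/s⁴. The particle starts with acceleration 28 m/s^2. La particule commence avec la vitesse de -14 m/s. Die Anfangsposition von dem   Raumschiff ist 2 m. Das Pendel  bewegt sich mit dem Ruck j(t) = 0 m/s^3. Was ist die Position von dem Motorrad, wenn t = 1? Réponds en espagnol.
Usando x(t) = 3·t^2 - t + 1 y sustituyendo t = 1, encontramos x = 3.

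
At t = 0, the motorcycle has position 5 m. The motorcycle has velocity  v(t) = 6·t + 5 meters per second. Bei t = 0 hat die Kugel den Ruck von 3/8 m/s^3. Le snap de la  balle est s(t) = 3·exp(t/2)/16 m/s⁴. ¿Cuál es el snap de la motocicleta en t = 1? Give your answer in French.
Nous devons dériver notre équation de la vitesse v(t) = 6·t + 5 3 fois. La dérivée de la vitesse donne l'accélération: a(t) = 6. En prenant d/dt de a(t), nous trouvons j(t) = 0. En prenant d/dt de j(t), nous trouvons s(t) = 0. En utilisant s(t) = 0 et en substituant t = 1, nous trouvons s = 0.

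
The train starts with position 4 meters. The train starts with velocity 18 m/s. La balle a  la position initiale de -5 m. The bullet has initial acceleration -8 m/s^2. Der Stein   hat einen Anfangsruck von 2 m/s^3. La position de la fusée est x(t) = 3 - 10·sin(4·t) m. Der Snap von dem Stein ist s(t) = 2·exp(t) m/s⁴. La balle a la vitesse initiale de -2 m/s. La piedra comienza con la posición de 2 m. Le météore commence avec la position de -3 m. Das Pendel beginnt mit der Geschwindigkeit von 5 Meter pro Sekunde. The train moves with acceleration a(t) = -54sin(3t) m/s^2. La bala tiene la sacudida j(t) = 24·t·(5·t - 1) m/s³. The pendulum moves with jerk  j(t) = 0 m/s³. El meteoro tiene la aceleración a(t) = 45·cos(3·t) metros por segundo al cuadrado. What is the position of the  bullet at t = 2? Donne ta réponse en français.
Nous devons trouver l'intégrale de notre équation du jerk j(t) = 24·t·(5·t - 1) 3 fois. En intégrant le jerk et en utilisant la condition initiale a(0) = -8, nous obtenons a(t) = 40·t^3 - 12·t^2 - 8. L'intégrale de l'accélération, avec v(0) = -2, donne la vitesse: v(t) = 10·t^4 - 4·t^3 - 8·t - 2. L'intégrale de la vitesse, avec x(0) = -5, donne la position: x(t) = 2·t^5 - t^4 - 4·t^2 - 2·t - 5. En utilisant x(t) = 2·t^5 - t^4 - 4·t^2 - 2·t - 5 et en substituant t = 2, nous trouvons x = 23.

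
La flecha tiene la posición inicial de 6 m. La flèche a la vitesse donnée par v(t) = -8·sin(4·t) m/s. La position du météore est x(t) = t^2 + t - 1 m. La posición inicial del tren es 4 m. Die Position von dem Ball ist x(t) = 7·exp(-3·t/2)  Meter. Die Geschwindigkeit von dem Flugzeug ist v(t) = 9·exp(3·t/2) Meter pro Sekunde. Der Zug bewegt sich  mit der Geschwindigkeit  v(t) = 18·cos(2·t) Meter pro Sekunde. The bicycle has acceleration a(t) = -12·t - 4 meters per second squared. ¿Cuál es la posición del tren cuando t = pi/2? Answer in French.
Nous devons intégrer notre équation de la vitesse v(t) = 18·cos(2·t) 1 fois. La primitive de la vitesse est la position. En utilisant x(0) = 4, nous obtenons x(t) = 9·sin(2·t) + 4. Nous avons la position x(t) = 9·sin(2·t) + 4. En substituant t = pi/2: x(pi/2) = 4.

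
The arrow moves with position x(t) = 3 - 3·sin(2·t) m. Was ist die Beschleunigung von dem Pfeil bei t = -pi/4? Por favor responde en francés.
Pour résoudre ceci, nous devons prendre 2 dérivées de notre équation de la position x(t) = 3 - 3·sin(2·t). En dérivant la position, nous obtenons la vitesse: v(t) = -6·cos(2·t). La dérivée de la vitesse donne l'accélération: a(t) = 12·sin(2·t). En utilisant a(t) = 12·sin(2·t) et en substituant t = -pi/4, nous trouvons a = -12.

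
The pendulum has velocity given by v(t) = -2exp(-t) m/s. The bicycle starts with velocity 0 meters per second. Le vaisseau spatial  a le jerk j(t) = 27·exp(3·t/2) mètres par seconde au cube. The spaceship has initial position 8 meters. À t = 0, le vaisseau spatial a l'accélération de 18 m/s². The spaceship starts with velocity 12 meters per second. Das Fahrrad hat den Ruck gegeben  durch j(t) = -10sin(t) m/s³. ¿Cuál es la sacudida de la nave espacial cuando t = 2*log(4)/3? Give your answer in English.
From the given jerk equation j(t) = 27·exp(3·t/2), we substitute t = 2*log(4)/3 to get j = 108.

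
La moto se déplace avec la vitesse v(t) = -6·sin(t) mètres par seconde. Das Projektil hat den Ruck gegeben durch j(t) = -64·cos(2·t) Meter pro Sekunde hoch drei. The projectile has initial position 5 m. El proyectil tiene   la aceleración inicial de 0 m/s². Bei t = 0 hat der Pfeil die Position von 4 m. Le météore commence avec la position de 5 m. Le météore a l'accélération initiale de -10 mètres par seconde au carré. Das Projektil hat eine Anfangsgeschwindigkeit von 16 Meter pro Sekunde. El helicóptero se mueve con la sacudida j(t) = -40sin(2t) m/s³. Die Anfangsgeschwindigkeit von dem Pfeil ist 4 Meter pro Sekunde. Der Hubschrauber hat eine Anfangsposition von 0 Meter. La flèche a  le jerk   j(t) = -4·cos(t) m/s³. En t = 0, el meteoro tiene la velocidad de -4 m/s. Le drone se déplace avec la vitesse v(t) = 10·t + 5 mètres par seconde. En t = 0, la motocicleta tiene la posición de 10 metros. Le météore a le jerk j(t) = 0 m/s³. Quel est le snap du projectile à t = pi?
Nous devons dériver notre équation du jerk j(t) = -64·cos(2·t) 1 fois. La dérivée du jerk donne le snap: s(t) = 128·sin(2·t). Nous avons le snap s(t) = 128·sin(2·t). En substituant t = pi: s(pi) = 0.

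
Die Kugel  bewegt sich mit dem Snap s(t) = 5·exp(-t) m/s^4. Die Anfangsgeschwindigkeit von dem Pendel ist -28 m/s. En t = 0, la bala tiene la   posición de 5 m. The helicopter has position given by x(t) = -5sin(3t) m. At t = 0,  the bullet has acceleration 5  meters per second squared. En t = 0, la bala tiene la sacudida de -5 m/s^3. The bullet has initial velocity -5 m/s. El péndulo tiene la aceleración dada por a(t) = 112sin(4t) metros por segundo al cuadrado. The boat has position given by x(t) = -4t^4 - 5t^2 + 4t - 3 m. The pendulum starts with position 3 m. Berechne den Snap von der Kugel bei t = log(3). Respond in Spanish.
De la ecuación del snap s(t) = 5·exp(-t), sustituimos t = log(3) para obtener s = 5/3.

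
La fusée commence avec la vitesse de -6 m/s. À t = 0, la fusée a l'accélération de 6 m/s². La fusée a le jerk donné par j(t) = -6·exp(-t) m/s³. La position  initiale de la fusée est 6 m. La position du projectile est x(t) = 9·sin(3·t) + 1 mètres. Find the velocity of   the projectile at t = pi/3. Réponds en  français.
En partant de la position x(t) = 9·sin(3·t) + 1, nous prenons 1 dérivée. En dérivant la position, nous obtenons la vitesse: v(t) = 27·cos(3·t). De l'équation de la vitesse v(t) = 27·cos(3·t), nous substituons t = pi/3 pour obtenir v = -27.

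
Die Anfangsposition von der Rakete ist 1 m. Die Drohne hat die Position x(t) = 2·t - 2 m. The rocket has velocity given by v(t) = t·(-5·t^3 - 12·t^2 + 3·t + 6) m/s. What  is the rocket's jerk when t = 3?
To solve this, we need to take 2 derivatives of our velocity equation v(t) = t·(-5·t^3 - 12·t^2 + 3·t + 6). The derivative of velocity gives acceleration: a(t) = -5·t^3 - 12·t^2 + t·(-15·t^2 - 24·t + 3) + 3·t + 6. The derivative of acceleration gives jerk: j(t) = -30·t^2 + t·(-30·t - 24) - 48·t + 6. Using j(t) = -30·t^2 + t·(-30·t - 24) - 48·t + 6 and substituting t = 3, we find j = -750.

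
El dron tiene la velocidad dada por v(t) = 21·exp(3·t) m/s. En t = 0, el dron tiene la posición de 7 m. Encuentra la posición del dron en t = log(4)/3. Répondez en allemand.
Wir müssen unsere Gleichung für die Geschwindigkeit v(t) = 21·exp(3·t) 1-mal integrieren. Das Integral von der Geschwindigkeit, mit x(0) = 7, ergibt die Position: x(t) = 7·exp(3·t). Mit x(t) = 7·exp(3·t) und Einsetzen von t = log(4)/3, finden wir x = 28.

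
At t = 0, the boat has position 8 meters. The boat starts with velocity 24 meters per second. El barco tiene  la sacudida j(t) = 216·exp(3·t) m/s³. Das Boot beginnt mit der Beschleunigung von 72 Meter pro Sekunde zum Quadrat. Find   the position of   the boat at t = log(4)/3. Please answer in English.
Starting from jerk j(t) = 216·exp(3·t), we take 3 antiderivatives. Integrating jerk and using the initial condition a(0) = 72, we get a(t) = 72·exp(3·t). Taking ∫a(t)dt and applying v(0) = 24, we find v(t) = 24·exp(3·t). The antiderivative of velocity is position. Using x(0) = 8, we get x(t) = 8·exp(3·t). Using x(t) = 8·exp(3·t) and substituting t = log(4)/3, we find x = 32.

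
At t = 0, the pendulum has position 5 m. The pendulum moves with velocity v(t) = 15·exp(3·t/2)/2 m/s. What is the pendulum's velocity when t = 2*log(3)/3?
We have velocity v(t) = 15·exp(3·t/2)/2. Substituting t = 2*log(3)/3: v(2*log(3)/3) = 45/2.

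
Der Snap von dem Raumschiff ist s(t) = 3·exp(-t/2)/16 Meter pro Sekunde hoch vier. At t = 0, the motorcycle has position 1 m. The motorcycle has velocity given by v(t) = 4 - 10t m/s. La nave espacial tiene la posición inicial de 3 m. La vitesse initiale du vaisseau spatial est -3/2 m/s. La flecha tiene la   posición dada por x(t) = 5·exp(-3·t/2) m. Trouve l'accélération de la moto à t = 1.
Pour résoudre ceci, nous devons prendre 1 dérivée de notre équation de la vitesse v(t) = 4 - 10·t. La dérivée de la vitesse donne l'accélération: a(t) = -10. Nous avons l'accélération a(t) = -10. En substituant t = 1: a(1) = -10.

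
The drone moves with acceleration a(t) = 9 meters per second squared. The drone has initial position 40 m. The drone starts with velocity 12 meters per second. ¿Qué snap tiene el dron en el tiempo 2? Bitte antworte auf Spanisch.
Partiendo de la aceleración a(t) = 9, tomamos 2 derivadas. Tomando d/dt de a(t), encontramos j(t) = 0. La derivada de la sacudida da el snap: s(t) = 0. Tenemos el snap s(t) = 0. Sustituyendo t = 2: s(2) = 0.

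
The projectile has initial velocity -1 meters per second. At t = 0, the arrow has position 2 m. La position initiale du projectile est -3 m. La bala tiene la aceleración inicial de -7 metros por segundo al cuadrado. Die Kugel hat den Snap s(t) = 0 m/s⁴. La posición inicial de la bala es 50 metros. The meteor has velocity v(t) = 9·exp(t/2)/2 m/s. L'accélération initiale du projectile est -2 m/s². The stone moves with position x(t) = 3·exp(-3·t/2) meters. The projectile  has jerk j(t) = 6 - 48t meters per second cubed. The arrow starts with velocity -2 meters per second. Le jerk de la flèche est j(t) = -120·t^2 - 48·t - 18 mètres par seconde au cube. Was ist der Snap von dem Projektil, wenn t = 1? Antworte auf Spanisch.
Debemos derivar nuestra ecuación de la sacudida j(t) = 6 - 48·t 1 vez. Derivando la sacudida, obtenemos el snap: s(t) = -48. De la ecuación del snap s(t) = -48, sustituimos t = 1 para obtener s = -48.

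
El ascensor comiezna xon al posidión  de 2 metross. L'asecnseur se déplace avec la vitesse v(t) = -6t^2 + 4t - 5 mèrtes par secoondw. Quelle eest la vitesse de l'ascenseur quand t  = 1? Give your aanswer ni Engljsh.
We have velocity v(t) = -6·t^2 + 4·t - 5. Substituting t = 1: v(1) = -7.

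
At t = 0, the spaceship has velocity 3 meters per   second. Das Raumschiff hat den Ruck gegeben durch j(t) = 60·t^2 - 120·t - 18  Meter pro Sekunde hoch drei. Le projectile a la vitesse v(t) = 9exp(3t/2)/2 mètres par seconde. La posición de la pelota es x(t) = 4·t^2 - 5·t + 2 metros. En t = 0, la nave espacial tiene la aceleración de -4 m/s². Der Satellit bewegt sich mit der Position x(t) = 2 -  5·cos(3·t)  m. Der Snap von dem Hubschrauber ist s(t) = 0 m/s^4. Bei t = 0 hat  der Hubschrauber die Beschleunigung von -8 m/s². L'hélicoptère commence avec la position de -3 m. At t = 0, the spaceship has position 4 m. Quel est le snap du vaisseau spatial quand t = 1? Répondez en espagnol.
Partiendo de la sacudida j(t) = 60·t^2 - 120·t - 18, tomamos 1 derivada. La derivada de la sacudida da el snap: s(t) = 120·t - 120. Usando s(t) = 120·t - 120 y sustituyendo t = 1, encontramos s = 0.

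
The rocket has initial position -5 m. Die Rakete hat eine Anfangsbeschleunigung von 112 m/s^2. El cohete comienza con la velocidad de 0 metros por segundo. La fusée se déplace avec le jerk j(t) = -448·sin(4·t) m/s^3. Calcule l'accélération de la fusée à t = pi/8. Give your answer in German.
Ausgehend von dem Ruck j(t) = -448·sin(4·t), nehmen wir 1 Stammfunktion. Die Stammfunktion von dem Ruck, mit a(0) = 112, ergibt die Beschleunigung: a(t) = 112·cos(4·t). Aus der Gleichung für die Beschleunigung a(t) = 112·cos(4·t), setzen wir t = pi/8 ein und erhalten a = 0.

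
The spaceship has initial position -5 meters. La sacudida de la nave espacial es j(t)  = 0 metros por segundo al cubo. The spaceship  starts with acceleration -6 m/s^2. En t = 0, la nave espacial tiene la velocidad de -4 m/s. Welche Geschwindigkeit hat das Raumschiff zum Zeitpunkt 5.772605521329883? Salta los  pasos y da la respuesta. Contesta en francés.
La réponse est -38.6356331279793.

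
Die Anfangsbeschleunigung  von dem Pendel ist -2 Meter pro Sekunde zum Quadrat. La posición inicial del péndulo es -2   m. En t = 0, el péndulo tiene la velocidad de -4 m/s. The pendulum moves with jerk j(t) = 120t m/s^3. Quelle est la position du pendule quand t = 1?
Nous devons intégrer notre équation du jerk j(t) = 120·t 3 fois. La primitive du jerk est l'accélération. En utilisant a(0) = -2, nous obtenons a(t) = 60·t^2 - 2. En prenant ∫a(t)dt et en appliquant v(0) = -4, nous trouvons v(t) = 20·t^3 - 2·t - 4. En prenant ∫v(t)dt et en appliquant x(0) = -2, nous trouvons x(t) = 5·t^4 - t^2 - 4·t - 2. Nous avons la position x(t) = 5·t^4 - t^2 - 4·t - 2. En substituant t = 1: x(1) = -2.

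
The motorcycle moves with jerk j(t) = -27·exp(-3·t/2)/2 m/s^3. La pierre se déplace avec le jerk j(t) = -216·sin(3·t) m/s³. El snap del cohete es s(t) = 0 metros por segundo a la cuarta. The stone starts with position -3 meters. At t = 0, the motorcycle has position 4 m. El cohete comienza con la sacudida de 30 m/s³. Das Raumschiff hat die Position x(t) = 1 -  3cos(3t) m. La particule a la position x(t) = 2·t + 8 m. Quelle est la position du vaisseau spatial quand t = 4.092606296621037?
Nous avons la position x(t) = 1 - 3·cos(3·t). En substituant t = 4.092606296621037: x(4.092606296621037) = -1.87597102403546.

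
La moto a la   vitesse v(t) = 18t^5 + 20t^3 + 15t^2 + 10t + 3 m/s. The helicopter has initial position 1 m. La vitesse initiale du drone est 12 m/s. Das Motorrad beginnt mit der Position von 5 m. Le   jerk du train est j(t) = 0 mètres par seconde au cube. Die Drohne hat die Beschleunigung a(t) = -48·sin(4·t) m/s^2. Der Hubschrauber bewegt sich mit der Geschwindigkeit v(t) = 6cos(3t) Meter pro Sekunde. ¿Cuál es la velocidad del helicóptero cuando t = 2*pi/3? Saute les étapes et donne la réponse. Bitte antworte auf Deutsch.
Die Geschwindigkeit bei t = 2*pi/3 ist v = 6.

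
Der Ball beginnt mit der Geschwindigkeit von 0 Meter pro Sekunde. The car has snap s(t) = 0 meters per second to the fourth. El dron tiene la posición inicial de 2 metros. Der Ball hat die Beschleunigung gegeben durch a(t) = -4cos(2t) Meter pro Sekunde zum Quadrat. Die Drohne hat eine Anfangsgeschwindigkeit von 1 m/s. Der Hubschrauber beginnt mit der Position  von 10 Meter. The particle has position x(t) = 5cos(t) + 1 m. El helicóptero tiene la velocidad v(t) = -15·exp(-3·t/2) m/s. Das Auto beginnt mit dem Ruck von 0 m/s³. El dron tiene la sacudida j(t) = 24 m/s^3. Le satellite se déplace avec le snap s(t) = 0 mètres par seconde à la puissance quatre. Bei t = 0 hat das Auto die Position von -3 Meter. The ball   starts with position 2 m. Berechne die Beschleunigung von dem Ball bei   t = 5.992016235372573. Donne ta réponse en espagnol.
Usando a(t) = -4·cos(2·t) y sustituyendo t = 5.992016235372573, encontramos a = -3.34071602392104.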